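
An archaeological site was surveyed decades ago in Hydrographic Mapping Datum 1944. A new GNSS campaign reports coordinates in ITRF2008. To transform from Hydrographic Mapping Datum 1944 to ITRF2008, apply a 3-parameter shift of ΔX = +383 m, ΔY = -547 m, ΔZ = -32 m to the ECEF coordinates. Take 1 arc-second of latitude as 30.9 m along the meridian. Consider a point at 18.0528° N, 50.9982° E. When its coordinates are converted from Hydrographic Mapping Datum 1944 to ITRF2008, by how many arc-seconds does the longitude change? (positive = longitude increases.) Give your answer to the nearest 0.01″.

sin φ = 0.309893, cos φ = 0.950771, sin λ = 0.777126, cos λ = 0.629345.
East component: ΔE = −sin λ·ΔX + cos λ·ΔY = −(0.777126)(383) + (0.629345)(-547) = -641.89 m.
1° of latitude spans 3600 × 30.90 = 111240 m; at latitude φ, 1° of longitude spans that × cos φ = 105763.8 m, so Δλ = -641.89 / 105763.8 × 3600 = -21.849″.

Δλ = -21.85″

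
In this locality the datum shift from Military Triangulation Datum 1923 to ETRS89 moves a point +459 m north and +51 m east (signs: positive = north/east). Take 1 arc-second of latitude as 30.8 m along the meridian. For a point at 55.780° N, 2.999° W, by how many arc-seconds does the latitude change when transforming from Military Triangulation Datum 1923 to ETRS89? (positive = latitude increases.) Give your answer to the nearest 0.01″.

1″ of latitude = 30.80 m, so Δφ = 459.0 / 30.80 = 14.903″.

Δφ = 14.90″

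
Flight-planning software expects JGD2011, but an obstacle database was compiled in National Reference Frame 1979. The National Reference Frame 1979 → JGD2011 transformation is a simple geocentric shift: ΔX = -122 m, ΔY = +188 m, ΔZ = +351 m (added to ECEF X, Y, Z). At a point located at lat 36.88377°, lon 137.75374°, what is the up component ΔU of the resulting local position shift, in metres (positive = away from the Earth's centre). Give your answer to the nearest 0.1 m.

At φ = 36.88377°, λ = 137.75374°: sin φ = 0.600194, cos φ = 0.799855, sin λ = 0.672318, cos λ = -0.740262.
ΔU = cos φ cos λ·ΔX + cos φ sin λ·ΔY + sin φ·ΔZ = (0.799855)(-0.740262)(-122) + (0.799855)(0.672318)(188) + (0.600194)(351) = 384.00 m.

ΔU = 384.0 m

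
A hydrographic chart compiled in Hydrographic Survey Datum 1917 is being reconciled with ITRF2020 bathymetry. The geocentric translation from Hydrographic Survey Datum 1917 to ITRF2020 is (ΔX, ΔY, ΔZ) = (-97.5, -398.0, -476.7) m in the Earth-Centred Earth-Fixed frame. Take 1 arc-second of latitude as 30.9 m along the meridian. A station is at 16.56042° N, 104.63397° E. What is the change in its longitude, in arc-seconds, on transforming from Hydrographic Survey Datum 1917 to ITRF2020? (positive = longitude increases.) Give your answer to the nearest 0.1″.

Δλ = 6.6″

sin φ = 0.285026, cos φ = 0.958520, sin λ = 0.967560, cos λ = -0.252643.
East component: ΔE = −sin λ·ΔX + cos λ·ΔY = −(0.967560)(-97.5) + (-0.252643)(-398.0) = 194.89 m.
1° of latitude spans 3600 × 30.90 = 111240 m; at latitude φ, 1° of longitude spans that × cos φ = 106625.7 m, so Δλ = 194.89 / 106625.7 × 3600 = 6.580″.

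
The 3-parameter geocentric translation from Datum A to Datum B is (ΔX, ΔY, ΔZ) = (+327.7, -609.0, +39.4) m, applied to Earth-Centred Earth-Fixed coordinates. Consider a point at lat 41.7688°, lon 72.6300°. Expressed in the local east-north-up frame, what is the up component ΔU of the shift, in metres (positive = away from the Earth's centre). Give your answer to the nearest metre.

ΔU = -334 m

At φ = 41.7688°, λ = 72.6300°: sin φ = 0.666126, cos φ = 0.745839, sin λ = 0.954397, cos λ = 0.298541.
ΔU = cos φ cos λ·ΔX + cos φ sin λ·ΔY + sin φ·ΔZ = (0.745839)(0.298541)(327.7) + (0.745839)(0.954397)(-609.0) + (0.666126)(39.4) = -334.29 m.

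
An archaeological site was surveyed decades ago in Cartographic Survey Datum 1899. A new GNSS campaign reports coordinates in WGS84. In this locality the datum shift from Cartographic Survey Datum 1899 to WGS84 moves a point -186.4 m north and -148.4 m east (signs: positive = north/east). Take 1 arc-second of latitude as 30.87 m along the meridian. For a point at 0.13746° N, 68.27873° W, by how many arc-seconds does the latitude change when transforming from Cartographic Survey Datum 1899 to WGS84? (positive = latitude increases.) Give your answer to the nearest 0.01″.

1″ of latitude = 30.87 m, so Δφ = -186.4 / 30.87 = -6.038″.

Δφ = -6.04″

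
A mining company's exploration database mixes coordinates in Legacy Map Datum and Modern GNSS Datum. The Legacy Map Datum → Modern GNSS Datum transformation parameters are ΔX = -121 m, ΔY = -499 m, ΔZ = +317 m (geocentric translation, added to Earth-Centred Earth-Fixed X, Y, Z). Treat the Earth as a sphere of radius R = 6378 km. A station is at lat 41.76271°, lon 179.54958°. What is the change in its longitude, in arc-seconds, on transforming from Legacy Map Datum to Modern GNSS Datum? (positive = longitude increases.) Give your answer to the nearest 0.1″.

sin φ = 0.666047, cos φ = 0.745910, sin λ = 0.007861, cos λ = -0.999969.
East component: ΔE = −sin λ·ΔX + cos λ·ΔY = −(0.007861)(-121) + (-0.999969)(-499) = 499.94 m.
1° of latitude spans πR/180 = 111317 m; at latitude φ, 1° of longitude spans that × cos φ = 83032.5 m, so Δλ = 499.94 / 83032.5 × 3600 = 21.675″.

Δλ = 21.7″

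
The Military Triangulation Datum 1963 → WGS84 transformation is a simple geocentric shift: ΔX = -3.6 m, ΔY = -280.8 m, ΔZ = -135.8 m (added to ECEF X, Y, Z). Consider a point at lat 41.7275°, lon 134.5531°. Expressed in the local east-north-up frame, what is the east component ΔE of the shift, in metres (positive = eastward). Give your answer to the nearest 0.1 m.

ΔE = 199.6 m

The local east axis at (φ, λ) is (−sin λ, cos λ, 0), so ΔE = −sin(134.5531°)·(-3.6) + cos(134.5531°)·(-280.8) = 199.57 m.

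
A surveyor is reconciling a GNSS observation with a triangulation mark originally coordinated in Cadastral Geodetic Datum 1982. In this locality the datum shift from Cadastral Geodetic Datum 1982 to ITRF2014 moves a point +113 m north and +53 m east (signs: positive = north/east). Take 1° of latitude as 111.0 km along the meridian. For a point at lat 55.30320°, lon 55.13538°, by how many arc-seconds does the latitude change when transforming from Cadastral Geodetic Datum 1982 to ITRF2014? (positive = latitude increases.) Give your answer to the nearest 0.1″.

1° of latitude = 111.0 km, so Δφ = 113.0 / 111000 = 0.0010180° = 3.665″.

Δφ = 3.7″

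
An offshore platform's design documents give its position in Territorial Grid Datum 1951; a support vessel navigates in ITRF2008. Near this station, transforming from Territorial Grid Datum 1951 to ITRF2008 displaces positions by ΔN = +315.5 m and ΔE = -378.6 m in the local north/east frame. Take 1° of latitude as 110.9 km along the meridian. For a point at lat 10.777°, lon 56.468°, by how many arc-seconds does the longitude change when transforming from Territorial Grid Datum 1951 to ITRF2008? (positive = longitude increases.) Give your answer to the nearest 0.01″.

At latitude 10.777°, cos φ = 0.982362.
1° of longitude at this latitude = 110.9 × cos φ = 108.94 km, so Δλ = -378.6 / 108944.0 = -0.0034752° = -12.511″.

Δλ = -12.51″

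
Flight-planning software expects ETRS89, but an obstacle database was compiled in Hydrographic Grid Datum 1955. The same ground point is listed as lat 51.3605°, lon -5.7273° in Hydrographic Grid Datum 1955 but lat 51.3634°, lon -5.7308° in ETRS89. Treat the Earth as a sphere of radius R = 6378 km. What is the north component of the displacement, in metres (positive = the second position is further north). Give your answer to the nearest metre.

ΔN = 323 m

Δφ = 51.3634° − 51.3605° = +0.0029°; Δλ = -5.7308° − -5.7273° = -0.0035°.
1° along a meridian = πR/180 = 111317 m.
ΔN = Δφ × 111317 = 322.8 m; ΔE = Δλ × 111317 × cos(51.3605°) = -0.0035 × 111317 × 0.624418 = -243.3 m.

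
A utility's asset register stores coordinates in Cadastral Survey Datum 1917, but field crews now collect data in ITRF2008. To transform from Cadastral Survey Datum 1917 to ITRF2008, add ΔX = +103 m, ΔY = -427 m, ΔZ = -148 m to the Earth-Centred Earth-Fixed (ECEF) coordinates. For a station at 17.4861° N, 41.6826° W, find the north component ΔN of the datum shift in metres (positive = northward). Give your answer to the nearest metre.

ΔN = -250 m

The local north axis is (−sin φ cos λ, −sin φ sin λ, cos φ), giving ΔN = -23.114 − 85.322 − 141.161 = -249.60 m.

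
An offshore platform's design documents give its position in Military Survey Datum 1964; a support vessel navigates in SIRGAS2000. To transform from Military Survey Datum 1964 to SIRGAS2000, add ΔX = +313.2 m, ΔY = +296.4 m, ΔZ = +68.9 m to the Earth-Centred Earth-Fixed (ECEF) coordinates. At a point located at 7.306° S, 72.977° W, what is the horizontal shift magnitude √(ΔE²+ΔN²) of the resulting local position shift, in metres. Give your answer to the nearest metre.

389 m

At φ = -7.306°, λ = -72.977°: sin φ = -0.127168, cos φ = 0.991881, sin λ = -0.956187, cos λ = 0.292756.
ΔE = −sin λ·ΔX + cos λ·ΔY = −(-0.956187)·(313.2) + (0.292756)·(296.4) = 386.25 m.
ΔN = −sin φ cos λ·ΔX − sin φ sin λ·ΔY + cos φ·ΔZ = −(-0.127168)(0.292756)(313.2) − (-0.127168)(-0.956187)(296.4) + (0.991881)(68.9) = 43.96 m.
Horizontal magnitude = √(ΔE² + ΔN²) = √(386.25² + 43.96²) = 388.74 m.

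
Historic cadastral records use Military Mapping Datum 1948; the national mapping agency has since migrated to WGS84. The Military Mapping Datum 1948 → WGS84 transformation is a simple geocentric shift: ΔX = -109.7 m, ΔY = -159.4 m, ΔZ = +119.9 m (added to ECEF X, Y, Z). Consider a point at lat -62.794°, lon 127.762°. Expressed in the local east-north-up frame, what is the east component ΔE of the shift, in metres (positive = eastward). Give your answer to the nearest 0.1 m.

At φ = -62.794°, λ = 127.762°: sin φ = -0.889369, cos φ = 0.457191, sin λ = 0.790561, cos λ = -0.612383.
ΔE = −sin λ·ΔX + cos λ·ΔY = −(0.790561)·(-109.7) + (-0.612383)·(-159.4) = 184.34 m.

ΔE = 184.3 m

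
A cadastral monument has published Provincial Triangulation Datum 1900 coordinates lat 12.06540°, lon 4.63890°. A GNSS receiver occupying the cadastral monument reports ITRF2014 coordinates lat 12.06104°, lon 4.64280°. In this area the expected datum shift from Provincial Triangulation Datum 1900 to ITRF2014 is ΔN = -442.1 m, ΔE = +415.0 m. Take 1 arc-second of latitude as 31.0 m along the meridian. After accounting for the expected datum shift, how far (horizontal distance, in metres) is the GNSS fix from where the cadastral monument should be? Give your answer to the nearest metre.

Observed coordinate differences: Δφ = -0.00436°, Δλ = +0.00390°.
Converting to metres (1° lat = 111600 m, cos φ = 0.977910): observed ΔN = -486.6 m, observed ΔE = 425.6 m.
Subtracting the expected shift leaves a residual of -486.6 − (-442.1) = -44.5 m north and 425.6 − (415.0) = 10.6 m east.
Residual distance = √((-44.5)² + 10.6²) = 45.7 m.

46 m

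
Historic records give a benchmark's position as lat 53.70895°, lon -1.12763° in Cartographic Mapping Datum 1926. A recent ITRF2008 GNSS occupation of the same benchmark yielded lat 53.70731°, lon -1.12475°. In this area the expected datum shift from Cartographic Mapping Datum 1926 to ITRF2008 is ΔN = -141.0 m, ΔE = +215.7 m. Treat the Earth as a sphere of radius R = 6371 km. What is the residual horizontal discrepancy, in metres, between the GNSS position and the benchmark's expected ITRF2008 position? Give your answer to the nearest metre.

Observed coordinate differences: Δφ = -0.00164°, Δλ = +0.00288°.
Converting to metres (1° lat = 111195 m, cos φ = 0.591887): observed ΔN = -182.4 m, observed ΔE = 189.5 m.
Subtracting the expected shift leaves a residual of -182.4 − (-141.0) = -41.4 m north and 189.5 − (215.7) = -26.2 m east.
Residual distance = √((-41.4)² + (-26.2)²) = 48.9 m.

49 m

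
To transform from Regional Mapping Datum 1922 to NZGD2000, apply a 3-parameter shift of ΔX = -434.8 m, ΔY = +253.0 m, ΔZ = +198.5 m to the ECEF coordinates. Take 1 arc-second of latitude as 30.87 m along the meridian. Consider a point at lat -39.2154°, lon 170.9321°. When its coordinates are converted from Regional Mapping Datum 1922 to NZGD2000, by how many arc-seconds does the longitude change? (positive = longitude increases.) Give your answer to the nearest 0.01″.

sin φ = -0.632238, cos φ = 0.774775, sin λ = 0.157605, cos λ = -0.987502.
East component: ΔE = −sin λ·ΔX + cos λ·ΔY = −(0.157605)(-434.8) + (-0.987502)(253.0) = -181.31 m.
1° of latitude spans 3600 × 30.87 = 111132 m; at latitude φ, 1° of longitude spans that × cos φ = 86102.2 m, so Δλ = -181.31 / 86102.2 × 3600 = -7.581″.

Δλ = -7.58″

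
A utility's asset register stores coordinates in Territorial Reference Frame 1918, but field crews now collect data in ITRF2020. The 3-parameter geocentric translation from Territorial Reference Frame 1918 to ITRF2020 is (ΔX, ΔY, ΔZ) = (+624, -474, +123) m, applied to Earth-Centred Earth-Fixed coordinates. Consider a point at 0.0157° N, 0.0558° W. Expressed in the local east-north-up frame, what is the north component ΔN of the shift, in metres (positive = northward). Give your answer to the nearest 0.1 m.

The local north axis is (−sin φ cos λ, −sin φ sin λ, cos φ), giving ΔN = -0.171 − 0.000 + 123.000 = 122.83 m.

ΔN = 122.8 m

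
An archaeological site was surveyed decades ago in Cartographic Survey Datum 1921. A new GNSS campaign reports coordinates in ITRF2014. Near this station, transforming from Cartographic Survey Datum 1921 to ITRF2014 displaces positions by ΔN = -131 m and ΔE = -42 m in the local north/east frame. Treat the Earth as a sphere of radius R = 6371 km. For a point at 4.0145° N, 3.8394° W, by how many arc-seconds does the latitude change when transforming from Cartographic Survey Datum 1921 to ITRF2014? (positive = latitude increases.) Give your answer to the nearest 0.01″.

Δφ = -4.24″

On a sphere of radius R, 1 rad of latitude = R, so Δφ = ΔN / R = -131.0 / 6371000 = -2.0562e-05 rad = -4.241″.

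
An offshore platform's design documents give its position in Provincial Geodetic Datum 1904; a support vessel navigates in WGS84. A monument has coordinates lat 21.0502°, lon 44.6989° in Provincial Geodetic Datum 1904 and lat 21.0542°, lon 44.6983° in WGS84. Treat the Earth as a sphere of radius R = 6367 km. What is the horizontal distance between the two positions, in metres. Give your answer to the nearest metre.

449 m

Δφ = 21.0542° − 21.0502° = +0.0040°; Δλ = 44.6983° − 44.6989° = -0.0006°.
1° along a meridian = πR/180 = 111125 m.
ΔN = Δφ × 111125 = 444.5 m; ΔE = Δλ × 111125 × cos(21.0502°) = -0.0006 × 111125 × 0.933266 = -62.2 m.
Distance = √(ΔE² + ΔN²) = √((-62.2)² + 444.5²) = 448.8 m.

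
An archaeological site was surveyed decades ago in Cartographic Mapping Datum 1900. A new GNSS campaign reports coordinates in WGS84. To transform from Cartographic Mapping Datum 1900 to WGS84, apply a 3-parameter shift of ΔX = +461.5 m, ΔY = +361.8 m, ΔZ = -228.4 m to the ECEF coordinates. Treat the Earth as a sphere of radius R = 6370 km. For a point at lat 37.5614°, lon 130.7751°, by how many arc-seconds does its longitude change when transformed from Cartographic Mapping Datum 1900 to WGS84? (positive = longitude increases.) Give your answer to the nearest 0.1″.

Δλ = -23.9″

sin φ = 0.609611, cos φ = 0.792701, sin λ = 0.757279, cos λ = -0.653092.
East component: ΔE = −sin λ·ΔX + cos λ·ΔY = −(0.757279)(461.5) + (-0.653092)(361.8) = -585.77 m.
1° of latitude spans πR/180 = 111177 m; at latitude φ, 1° of longitude spans that × cos φ = 88130.4 m, so Δλ = -585.77 / 88130.4 × 3600 = -23.928″.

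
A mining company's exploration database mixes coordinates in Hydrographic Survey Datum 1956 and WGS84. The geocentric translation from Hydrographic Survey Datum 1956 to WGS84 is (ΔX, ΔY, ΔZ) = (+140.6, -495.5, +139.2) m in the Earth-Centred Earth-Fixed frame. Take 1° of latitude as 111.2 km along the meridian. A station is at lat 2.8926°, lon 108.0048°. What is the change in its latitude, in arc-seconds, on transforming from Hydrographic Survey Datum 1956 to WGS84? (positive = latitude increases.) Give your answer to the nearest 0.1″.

sin φ = 0.050464, cos φ = 0.998726, sin λ = 0.951031, cos λ = -0.309097.
North component: ΔN = −sin φ cos λ·ΔX − sin φ sin λ·ΔY + cos φ·ΔZ = −(0.050464)(-0.309097)(140.6) − (0.050464)(0.951031)(-495.5) + (0.998726)(139.2) = 165.00 m.
1° of latitude spans 111200 m, so Δφ = 165.00 / 111200 × 3600 = 5.342″.

Δφ = 5.3″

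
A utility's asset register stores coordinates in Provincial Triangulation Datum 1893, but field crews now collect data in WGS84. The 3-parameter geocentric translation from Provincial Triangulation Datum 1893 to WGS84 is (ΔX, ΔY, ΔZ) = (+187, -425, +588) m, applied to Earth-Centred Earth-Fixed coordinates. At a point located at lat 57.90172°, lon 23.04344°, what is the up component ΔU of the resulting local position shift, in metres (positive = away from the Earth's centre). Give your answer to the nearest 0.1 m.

The local up (radial) axis is (cos φ cos λ, cos φ sin λ, sin φ), giving ΔU = 91.438 − 88.398 + 498.117 = 501.16 m.

ΔU = 501.2 m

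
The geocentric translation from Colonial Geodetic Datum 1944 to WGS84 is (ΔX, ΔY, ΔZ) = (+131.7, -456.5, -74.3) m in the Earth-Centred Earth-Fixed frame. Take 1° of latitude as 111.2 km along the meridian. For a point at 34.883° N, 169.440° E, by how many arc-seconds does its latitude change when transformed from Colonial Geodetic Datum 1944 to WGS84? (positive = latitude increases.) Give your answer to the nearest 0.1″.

Δφ = 2.0″

sin φ = 0.571903, cos φ = 0.820322, sin λ = 0.183265, cos λ = -0.983064.
North component: ΔN = −sin φ cos λ·ΔX − sin φ sin λ·ΔY + cos φ·ΔZ = −(0.571903)(-0.983064)(131.7) − (0.571903)(0.183265)(-456.5) + (0.820322)(-74.3) = 60.94 m.
1° of latitude spans 111200 m, so Δφ = 60.94 / 111200 × 3600 = 1.973″.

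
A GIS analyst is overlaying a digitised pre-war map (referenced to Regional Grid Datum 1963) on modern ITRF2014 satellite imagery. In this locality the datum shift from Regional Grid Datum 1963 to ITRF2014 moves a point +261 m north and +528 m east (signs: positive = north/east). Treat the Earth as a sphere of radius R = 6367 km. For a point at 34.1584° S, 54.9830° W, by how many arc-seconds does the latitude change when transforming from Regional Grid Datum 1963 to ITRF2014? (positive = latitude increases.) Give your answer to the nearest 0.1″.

Δφ = 8.5″

On a sphere of radius R, 1 rad of latitude = R, so Δφ = ΔN / R = 261.0 / 6367000 = 4.0993e-05 rad = 8.455″.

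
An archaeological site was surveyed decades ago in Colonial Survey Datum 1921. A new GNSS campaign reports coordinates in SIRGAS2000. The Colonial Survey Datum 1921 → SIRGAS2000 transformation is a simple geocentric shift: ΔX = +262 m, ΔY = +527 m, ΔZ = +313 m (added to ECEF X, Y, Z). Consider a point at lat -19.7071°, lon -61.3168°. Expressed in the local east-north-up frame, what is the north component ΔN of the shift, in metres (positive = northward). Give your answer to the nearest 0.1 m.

ΔN = 181.2 m

At φ = -19.7071°, λ = -61.3168°: sin φ = -0.337212, cos φ = 0.941429, sin λ = -0.877287, cos λ = 0.479966.
ΔN = −sin φ cos λ·ΔX − sin φ sin λ·ΔY + cos φ·ΔZ = −(-0.337212)(0.479966)(262) − (-0.337212)(-0.877287)(527) + (0.941429)(313) = 181.17 m.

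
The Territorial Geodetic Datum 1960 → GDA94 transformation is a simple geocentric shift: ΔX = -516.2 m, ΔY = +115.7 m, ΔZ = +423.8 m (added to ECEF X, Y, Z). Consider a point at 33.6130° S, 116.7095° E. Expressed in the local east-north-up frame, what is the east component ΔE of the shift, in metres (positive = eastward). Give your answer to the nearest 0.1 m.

At φ = -33.6130°, λ = 116.7095°: sin φ = -0.553581, cos φ = 0.832796, sin λ = 0.893297, cos λ = -0.449467.
ΔE = −sin λ·ΔX + cos λ·ΔY = −(0.893297)·(-516.2) + (-0.449467)·(115.7) = 409.12 m.

ΔE = 409.1 m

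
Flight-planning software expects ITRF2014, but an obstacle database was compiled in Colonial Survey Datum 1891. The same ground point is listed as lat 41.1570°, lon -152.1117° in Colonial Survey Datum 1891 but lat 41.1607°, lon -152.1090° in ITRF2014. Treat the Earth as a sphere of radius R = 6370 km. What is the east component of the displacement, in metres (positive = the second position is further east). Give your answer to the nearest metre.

ΔE = 226 m

Δφ = 41.1607° − 41.1570° = +0.0037°; Δλ = -152.1090° − -152.1117° = +0.0027°.
1° along a meridian = πR/180 = 111177 m.
ΔN = Δφ × 111177 = 411.4 m; ΔE = Δλ × 111177 × cos(41.1570°) = +0.0027 × 111177 × 0.752909 = 226.0 m.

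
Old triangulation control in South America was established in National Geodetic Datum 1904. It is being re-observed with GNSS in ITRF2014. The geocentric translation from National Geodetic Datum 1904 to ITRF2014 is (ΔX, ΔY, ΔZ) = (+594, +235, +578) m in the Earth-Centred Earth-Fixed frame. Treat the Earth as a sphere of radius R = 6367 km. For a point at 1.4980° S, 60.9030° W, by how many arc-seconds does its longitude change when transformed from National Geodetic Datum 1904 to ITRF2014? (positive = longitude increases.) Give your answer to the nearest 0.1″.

sin φ = -0.026142, cos φ = 0.999658, sin λ = -0.873798, cos λ = 0.486290.
East component: ΔE = −sin λ·ΔX + cos λ·ΔY = −(-0.873798)(594) + (0.486290)(235) = 633.31 m.
1° of latitude spans πR/180 = 111125 m; at latitude φ, 1° of longitude spans that × cos φ = 111087.1 m, so Δλ = 633.31 / 111087.1 × 3600 = 20.524″.

Δλ = 20.5″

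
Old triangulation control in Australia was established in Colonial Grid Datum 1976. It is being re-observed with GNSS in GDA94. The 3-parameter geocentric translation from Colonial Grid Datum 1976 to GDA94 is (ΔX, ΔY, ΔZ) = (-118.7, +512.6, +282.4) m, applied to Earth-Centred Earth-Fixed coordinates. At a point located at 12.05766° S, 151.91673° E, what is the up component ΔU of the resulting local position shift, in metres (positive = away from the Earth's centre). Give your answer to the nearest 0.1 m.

At φ = -12.05766°, λ = 151.91673°: sin φ = -0.208896, cos φ = 0.977938, sin λ = 0.470754, cos λ = -0.882264.
ΔU = cos φ cos λ·ΔX + cos φ sin λ·ΔY + sin φ·ΔZ = (0.977938)(-0.882264)(-118.7) + (0.977938)(0.470754)(512.6) + (-0.208896)(282.4) = 279.41 m.

ΔU = 279.4 m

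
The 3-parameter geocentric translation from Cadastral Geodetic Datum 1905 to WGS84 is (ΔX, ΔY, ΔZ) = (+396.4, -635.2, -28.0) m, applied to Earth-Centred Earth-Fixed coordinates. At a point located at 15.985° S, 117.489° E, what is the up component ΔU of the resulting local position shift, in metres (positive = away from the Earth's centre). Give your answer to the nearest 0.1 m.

ΔU = -709.9 m

At φ = -15.985°, λ = 117.489°: sin φ = -0.275386, cos φ = 0.961334, sin λ = 0.887099, cos λ = -0.461578.
ΔU = cos φ cos λ·ΔX + cos φ sin λ·ΔY + sin φ·ΔZ = (0.961334)(-0.461578)(396.4) + (0.961334)(0.887099)(-635.2) + (-0.275386)(-28.0) = -709.88 m.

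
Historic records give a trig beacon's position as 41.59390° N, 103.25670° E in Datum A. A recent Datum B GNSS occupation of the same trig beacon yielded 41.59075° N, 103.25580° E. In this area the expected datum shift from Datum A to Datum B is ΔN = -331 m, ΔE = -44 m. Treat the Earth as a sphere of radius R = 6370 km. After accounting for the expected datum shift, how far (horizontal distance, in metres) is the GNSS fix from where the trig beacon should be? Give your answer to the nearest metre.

Observed coordinate differences: Δφ = -0.00315°, Δλ = -0.00090°.
Converting to metres (1° lat = 111177 m, cos φ = 0.747869): observed ΔN = -350.2 m, observed ΔE = -74.8 m.
Subtracting the expected shift leaves a residual of -350.2 − (-331) = -19.2 m north and -74.8 − (-44) = -30.8 m east.
Residual distance = √((-19.2)² + (-30.8)²) = 36.3 m.

36 m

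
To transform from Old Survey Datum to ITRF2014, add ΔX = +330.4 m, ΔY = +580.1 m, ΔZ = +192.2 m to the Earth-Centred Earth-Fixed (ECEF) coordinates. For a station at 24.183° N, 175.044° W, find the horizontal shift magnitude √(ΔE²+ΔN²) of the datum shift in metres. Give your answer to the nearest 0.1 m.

641.2 m

At φ = 24.183°, λ = -175.044°: sin φ = 0.409652, cos φ = 0.912242, sin λ = -0.086391, cos λ = -0.996261.
ΔE = −sin λ·ΔX + cos λ·ΔY = −(-0.086391)·(330.4) + (-0.996261)·(580.1) = -549.39 m.
ΔN = −sin φ cos λ·ΔX − sin φ sin λ·ΔY + cos φ·ΔZ = −(0.409652)(-0.996261)(330.4) − (0.409652)(-0.086391)(580.1) + (0.912242)(192.2) = 330.71 m.
Horizontal magnitude = √(ΔE² + ΔN²) = √((-549.39)² + 330.71²) = 641.24 m.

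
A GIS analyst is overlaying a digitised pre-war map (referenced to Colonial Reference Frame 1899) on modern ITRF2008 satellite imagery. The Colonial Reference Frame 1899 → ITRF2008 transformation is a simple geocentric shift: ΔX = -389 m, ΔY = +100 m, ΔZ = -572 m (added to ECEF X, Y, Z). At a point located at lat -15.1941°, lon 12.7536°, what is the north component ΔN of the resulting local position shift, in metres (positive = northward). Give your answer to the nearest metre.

At φ = -15.1941°, λ = 12.7536°: sin φ = -0.262090, cos φ = 0.965043, sin λ = 0.220759, cos λ = 0.975328.
ΔN = −sin φ cos λ·ΔX − sin φ sin λ·ΔY + cos φ·ΔZ = −(-0.262090)(0.975328)(-389) − (-0.262090)(0.220759)(100) + (0.965043)(-572) = -645.66 m.

ΔN = -646 m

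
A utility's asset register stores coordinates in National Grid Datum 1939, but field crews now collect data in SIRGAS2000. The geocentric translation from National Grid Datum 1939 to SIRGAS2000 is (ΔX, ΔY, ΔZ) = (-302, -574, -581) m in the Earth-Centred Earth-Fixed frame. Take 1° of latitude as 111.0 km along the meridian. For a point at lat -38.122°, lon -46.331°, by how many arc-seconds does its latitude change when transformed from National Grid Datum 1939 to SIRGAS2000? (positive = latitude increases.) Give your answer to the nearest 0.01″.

sin φ = -0.617338, cos φ = 0.786698, sin λ = -0.723341, cos λ = 0.690491.
North component: ΔN = −sin φ cos λ·ΔX − sin φ sin λ·ΔY + cos φ·ΔZ = −(-0.617338)(0.690491)(-302) − (-0.617338)(-0.723341)(-574) + (0.786698)(-581) = -329.49 m.
1° of latitude spans 111000 m, so Δφ = -329.49 / 111000 × 3600 = -10.686″.

Δφ = -10.69″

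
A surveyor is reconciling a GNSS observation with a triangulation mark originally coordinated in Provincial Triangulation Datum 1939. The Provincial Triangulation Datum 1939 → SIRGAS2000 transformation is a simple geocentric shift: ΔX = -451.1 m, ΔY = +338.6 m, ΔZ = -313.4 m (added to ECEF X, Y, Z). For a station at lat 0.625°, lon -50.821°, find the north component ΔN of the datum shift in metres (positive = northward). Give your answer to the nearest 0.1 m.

ΔN = -307.4 m

The local north axis is (−sin φ cos λ, −sin φ sin λ, cos φ), giving ΔN = 3.109 + 2.863 − 313.381 = -307.41 m.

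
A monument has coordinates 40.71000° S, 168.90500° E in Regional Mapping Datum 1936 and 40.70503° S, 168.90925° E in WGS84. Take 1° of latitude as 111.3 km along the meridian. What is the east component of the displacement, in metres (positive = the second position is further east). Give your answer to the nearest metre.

ΔE = 359 m

Δφ = -40.70503° − -40.71000° = +0.00497°; Δλ = 168.90925° − 168.90500° = +0.00425°.
ΔN = Δφ × 111300 = 553.2 m; ΔE = Δλ × 111300 × cos(-40.71000°) = +0.00425 × 111300 × 0.758021 = 358.6 m.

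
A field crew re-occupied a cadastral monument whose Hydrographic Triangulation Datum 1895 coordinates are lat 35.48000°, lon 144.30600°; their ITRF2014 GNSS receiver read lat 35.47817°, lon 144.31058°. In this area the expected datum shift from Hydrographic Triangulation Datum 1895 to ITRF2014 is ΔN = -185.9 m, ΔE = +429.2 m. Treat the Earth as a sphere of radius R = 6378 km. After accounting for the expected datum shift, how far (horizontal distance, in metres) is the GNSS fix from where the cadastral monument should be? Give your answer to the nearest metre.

23 m

Observed coordinate differences: Δφ = -0.00183°, Δλ = +0.00458°.
Converting to metres (1° lat = 111317 m, cos φ = 0.814318): observed ΔN = -203.7 m, observed ΔE = 415.2 m.
Subtracting the expected shift leaves a residual of -203.7 − (-185.9) = -17.8 m north and 415.2 − (429.2) = -14.0 m east.
Residual distance = √((-17.8)² + (-14.0)²) = 22.7 m.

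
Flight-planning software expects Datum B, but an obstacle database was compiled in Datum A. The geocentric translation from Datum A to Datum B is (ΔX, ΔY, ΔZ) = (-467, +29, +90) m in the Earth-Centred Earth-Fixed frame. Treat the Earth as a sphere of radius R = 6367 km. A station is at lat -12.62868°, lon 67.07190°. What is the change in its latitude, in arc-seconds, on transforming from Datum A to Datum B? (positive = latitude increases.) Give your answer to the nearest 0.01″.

Δφ = 1.75″

sin φ = -0.218632, cos φ = 0.975807, sin λ = 0.920994, cos λ = 0.389576.
North component: ΔN = −sin φ cos λ·ΔX − sin φ sin λ·ΔY + cos φ·ΔZ = −(-0.218632)(0.389576)(-467) − (-0.218632)(0.920994)(29) + (0.975807)(90) = 53.89 m.
1° of latitude spans πR/180 = 111125 m, so Δφ = 53.89 / 111125 × 3600 = 1.746″.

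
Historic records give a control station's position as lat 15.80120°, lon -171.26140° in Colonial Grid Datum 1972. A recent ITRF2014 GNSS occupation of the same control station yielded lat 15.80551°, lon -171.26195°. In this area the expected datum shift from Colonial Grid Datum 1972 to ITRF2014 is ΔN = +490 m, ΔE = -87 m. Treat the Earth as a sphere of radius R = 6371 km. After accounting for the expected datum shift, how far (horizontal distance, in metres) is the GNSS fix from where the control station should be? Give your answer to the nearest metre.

Observed coordinate differences: Δφ = +0.00431°, Δλ = -0.00055°.
Converting to metres (1° lat = 111195 m, cos φ = 0.962212): observed ΔN = 479.3 m, observed ΔE = -58.8 m.
Subtracting the expected shift leaves a residual of 479.3 − (490) = -10.7 m north and -58.8 − (-87) = 28.2 m east.
Residual distance = √((-10.7)² + 28.2²) = 30.1 m.

30 m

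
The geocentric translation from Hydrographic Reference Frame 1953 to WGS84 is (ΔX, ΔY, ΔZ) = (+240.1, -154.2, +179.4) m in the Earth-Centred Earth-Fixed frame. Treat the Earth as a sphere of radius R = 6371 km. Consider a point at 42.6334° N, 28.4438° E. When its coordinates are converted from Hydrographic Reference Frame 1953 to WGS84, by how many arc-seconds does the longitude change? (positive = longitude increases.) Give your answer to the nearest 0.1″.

sin φ = 0.677305, cos φ = 0.735702, sin λ = 0.476297, cos λ = 0.879285.
East component: ΔE = −sin λ·ΔX + cos λ·ΔY = −(0.476297)(240.1) + (0.879285)(-154.2) = -249.94 m.
1° of latitude spans πR/180 = 111195 m; at latitude φ, 1° of longitude spans that × cos φ = 81806.4 m, so Δλ = -249.94 / 81806.4 × 3600 = -10.999″.

Δλ = -11.0″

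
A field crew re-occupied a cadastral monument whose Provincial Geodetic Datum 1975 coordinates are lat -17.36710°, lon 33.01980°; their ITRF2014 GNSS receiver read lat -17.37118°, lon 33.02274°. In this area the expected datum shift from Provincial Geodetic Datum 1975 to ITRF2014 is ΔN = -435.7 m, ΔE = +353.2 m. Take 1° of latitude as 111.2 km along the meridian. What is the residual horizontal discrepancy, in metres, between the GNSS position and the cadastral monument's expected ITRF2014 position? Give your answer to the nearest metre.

Observed coordinate differences: Δφ = -0.00408°, Δλ = +0.00294°.
Converting to metres (1° lat = 111200 m, cos φ = 0.954412): observed ΔN = -453.7 m, observed ΔE = 312.0 m.
Subtracting the expected shift leaves a residual of -453.7 − (-435.7) = -18.0 m north and 312.0 − (353.2) = -41.2 m east.
Residual distance = √((-18.0)² + (-41.2)²) = 44.9 m.

45 m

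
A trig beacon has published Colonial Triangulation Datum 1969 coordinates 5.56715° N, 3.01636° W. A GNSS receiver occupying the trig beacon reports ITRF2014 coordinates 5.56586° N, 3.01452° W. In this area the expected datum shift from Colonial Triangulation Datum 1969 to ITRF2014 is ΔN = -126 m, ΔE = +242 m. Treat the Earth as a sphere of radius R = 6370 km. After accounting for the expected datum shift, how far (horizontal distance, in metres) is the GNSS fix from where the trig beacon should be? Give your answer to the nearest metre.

Observed coordinate differences: Δφ = -0.00129°, Δλ = +0.00184°.
Converting to metres (1° lat = 111177 m, cos φ = 0.995283): observed ΔN = -143.4 m, observed ΔE = 203.6 m.
Subtracting the expected shift leaves a residual of -143.4 − (-126) = -17.4 m north and 203.6 − (242) = -38.4 m east.
Residual distance = √((-17.4)² + (-38.4)²) = 42.2 m.

42 m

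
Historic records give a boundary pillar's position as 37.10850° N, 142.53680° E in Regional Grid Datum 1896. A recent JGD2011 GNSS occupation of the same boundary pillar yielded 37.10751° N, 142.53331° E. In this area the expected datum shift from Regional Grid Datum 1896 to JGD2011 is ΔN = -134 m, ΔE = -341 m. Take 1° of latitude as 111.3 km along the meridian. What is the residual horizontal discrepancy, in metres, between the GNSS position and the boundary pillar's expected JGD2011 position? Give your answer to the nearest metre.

Observed coordinate differences: Δφ = -0.00099°, Δλ = -0.00349°.
Converting to metres (1° lat = 111300 m, cos φ = 0.797494): observed ΔN = -110.2 m, observed ΔE = -309.8 m.
Subtracting the expected shift leaves a residual of -110.2 − (-134) = 23.8 m north and -309.8 − (-341) = 31.2 m east.
Residual distance = √(23.8² + 31.2²) = 39.3 m.

39 m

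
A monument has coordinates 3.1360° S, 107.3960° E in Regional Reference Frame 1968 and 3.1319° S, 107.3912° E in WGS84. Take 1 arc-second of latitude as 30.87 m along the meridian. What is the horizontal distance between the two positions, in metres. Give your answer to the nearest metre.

Δφ = -3.1319° − -3.1360° = +0.0041°; Δλ = 107.3912° − 107.3960° = -0.0048°.
1° of latitude = 3600 × 30.87 = 111132 m.
ΔN = Δφ × 111132 = 455.6 m; ΔE = Δλ × 111132 × cos(-3.1360°) = -0.0048 × 111132 × 0.998502 = -532.6 m.
Distance = √(ΔE² + ΔN²) = √((-532.6)² + 455.6²) = 700.9 m.

701 m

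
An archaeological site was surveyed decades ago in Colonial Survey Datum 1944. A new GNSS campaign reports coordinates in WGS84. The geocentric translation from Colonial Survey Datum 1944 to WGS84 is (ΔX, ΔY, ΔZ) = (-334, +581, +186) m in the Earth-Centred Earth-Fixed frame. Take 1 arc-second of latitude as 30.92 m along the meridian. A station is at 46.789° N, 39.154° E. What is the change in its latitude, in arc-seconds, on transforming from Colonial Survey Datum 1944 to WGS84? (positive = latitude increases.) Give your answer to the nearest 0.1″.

Δφ = 1.6″

sin φ = 0.728837, cos φ = 0.684687, sin λ = 0.631407, cos λ = 0.775452.
North component: ΔN = −sin φ cos λ·ΔX − sin φ sin λ·ΔY + cos φ·ΔZ = −(0.728837)(0.775452)(-334) − (0.728837)(0.631407)(581) + (0.684687)(186) = 48.75 m.
1° of latitude spans 3600 × 30.92 = 111312 m, so Δφ = 48.75 / 111312 × 3600 = 1.577″.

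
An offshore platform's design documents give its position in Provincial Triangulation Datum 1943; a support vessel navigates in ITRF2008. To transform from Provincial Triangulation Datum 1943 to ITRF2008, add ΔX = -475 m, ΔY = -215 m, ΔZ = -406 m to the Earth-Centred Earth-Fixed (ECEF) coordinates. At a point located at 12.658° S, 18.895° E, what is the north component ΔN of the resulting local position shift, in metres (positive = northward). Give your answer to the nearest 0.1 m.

ΔN = -509.9 m

The local north axis is (−sin φ cos λ, −sin φ sin λ, cos φ), giving ΔN = -98.478 − 15.257 − 396.132 = -509.87 m.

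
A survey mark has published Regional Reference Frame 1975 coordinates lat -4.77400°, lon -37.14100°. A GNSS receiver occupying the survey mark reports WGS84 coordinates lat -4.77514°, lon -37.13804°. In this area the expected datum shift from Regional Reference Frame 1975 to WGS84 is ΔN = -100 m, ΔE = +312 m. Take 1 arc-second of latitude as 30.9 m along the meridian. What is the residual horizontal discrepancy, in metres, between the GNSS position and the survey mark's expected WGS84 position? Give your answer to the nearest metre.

31 m

Observed coordinate differences: Δφ = -0.00114°, Δλ = +0.00296°.
Converting to metres (1° lat = 111240 m, cos φ = 0.996531): observed ΔN = -126.8 m, observed ΔE = 328.1 m.
Subtracting the expected shift leaves a residual of -126.8 − (-100) = -26.8 m north and 328.1 − (312) = 16.1 m east.
Residual distance = √((-26.8)² + 16.1²) = 31.3 m.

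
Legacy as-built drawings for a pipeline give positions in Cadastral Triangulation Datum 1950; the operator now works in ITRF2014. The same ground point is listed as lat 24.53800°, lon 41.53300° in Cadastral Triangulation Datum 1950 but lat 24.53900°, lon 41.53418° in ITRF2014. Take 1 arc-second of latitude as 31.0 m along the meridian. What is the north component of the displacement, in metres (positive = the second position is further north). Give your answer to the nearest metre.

Δφ = 24.53900° − 24.53800° = +0.00100°; Δλ = 41.53418° − 41.53300° = +0.00118°.
1° of latitude = 3600 × 31.00 = 111600 m.
ΔN = Δφ × 111600 = 111.6 m; ΔE = Δλ × 111600 × cos(24.53800°) = +0.00118 × 111600 × 0.909686 = 119.8 m.

ΔN = 112 m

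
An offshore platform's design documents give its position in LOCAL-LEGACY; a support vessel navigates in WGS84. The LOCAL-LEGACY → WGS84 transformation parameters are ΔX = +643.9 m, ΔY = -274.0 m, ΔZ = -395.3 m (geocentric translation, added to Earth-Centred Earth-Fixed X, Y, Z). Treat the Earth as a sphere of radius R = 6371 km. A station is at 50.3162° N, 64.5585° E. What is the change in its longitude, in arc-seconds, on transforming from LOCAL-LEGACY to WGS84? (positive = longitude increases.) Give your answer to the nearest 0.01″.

Δλ = -35.45″

sin φ = 0.769580, cos φ = 0.638550, sin λ = 0.903024, cos λ = 0.429589.
East component: ΔE = −sin λ·ΔX + cos λ·ΔY = −(0.903024)(643.9) + (0.429589)(-274.0) = -699.16 m.
1° of latitude spans πR/180 = 111195 m; at latitude φ, 1° of longitude spans that × cos φ = 71003.5 m, so Δλ = -699.16 / 71003.5 × 3600 = -35.449″.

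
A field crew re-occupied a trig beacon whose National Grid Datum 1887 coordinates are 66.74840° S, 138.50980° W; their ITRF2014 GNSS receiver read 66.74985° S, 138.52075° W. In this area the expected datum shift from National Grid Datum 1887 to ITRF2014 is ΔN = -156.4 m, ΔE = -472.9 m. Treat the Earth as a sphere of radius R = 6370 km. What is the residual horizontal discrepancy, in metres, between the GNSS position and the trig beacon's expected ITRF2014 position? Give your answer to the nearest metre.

9 m

Observed coordinate differences: Δφ = -0.00145°, Δλ = -0.01095°.
Converting to metres (1° lat = 111177 m, cos φ = 0.394770): observed ΔN = -161.2 m, observed ΔE = -480.6 m.
Subtracting the expected shift leaves a residual of -161.2 − (-156.4) = -4.8 m north and -480.6 − (-472.9) = -7.7 m east.
Residual distance = √((-4.8)² + (-7.7)²) = 9.1 m.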